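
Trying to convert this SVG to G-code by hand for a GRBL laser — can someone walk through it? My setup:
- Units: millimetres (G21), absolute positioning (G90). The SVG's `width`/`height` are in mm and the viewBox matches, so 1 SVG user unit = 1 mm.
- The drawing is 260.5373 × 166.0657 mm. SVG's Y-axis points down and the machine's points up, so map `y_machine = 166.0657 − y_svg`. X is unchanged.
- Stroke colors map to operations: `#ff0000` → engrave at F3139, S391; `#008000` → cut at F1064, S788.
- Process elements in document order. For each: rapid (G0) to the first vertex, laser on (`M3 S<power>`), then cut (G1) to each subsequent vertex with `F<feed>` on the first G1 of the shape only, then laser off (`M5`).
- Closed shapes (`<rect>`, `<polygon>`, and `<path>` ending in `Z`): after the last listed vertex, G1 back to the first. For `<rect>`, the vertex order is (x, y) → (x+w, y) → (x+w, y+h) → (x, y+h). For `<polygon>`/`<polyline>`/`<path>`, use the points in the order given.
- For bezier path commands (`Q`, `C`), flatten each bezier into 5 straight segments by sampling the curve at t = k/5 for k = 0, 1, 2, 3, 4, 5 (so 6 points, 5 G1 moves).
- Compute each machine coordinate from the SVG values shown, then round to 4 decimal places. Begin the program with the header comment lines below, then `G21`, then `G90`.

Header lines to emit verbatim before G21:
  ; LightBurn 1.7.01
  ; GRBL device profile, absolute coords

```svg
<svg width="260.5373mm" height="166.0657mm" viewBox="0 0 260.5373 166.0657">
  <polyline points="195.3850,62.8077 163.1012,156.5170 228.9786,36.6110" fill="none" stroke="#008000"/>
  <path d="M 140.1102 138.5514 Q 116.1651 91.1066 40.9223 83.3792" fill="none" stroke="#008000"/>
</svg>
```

; LightBurn 1.7.01
; GRBL device profile, absolute coords
G21
G90
G0 X195.3850 Y103.2580
M3 S788
G1 X163.1012 Y9.5487 F1064
G1 X228.9786 Y129.4547
M5
G0 X140.1102 Y27.5143
M3 S788
G1 X128.4803 Y44.9035 F1064
G1 X112.7465 Y59.1154
G1 X92.9089 Y70.1498
G1 X68.9675 Y78.0068
G1 X40.9223 Y82.6865
M5

viewBox `0 0 260.5373 166.0657` with mm width/height → 1 unit = 1 mm. Flip: y_m = 166.0657 − y_svg.

**Shape 1** — `<polyline>` open polyline, stroke `#008000` → cut (S788, F1064). Machine vertices: (195.3850,103.2580) → (163.1012,9.5487) → (228.9786,129.4547). Open path.

**Shape 2** — `<path>` quadratic bezier, stroke `#008000` → cut (S788, F1064). Control points (SVG): P0=(140.1102,138.5514), P1=(116.1651,91.1066), P2=(40.9223,83.3792); sampled at t=k/5. Machine vertices: (140.1102,27.5143) → (128.4803,44.9035) → (112.7465,59.1154) → (92.9089,70.1498) → (68.9675,78.0068) → (40.9223,82.6865). Open path.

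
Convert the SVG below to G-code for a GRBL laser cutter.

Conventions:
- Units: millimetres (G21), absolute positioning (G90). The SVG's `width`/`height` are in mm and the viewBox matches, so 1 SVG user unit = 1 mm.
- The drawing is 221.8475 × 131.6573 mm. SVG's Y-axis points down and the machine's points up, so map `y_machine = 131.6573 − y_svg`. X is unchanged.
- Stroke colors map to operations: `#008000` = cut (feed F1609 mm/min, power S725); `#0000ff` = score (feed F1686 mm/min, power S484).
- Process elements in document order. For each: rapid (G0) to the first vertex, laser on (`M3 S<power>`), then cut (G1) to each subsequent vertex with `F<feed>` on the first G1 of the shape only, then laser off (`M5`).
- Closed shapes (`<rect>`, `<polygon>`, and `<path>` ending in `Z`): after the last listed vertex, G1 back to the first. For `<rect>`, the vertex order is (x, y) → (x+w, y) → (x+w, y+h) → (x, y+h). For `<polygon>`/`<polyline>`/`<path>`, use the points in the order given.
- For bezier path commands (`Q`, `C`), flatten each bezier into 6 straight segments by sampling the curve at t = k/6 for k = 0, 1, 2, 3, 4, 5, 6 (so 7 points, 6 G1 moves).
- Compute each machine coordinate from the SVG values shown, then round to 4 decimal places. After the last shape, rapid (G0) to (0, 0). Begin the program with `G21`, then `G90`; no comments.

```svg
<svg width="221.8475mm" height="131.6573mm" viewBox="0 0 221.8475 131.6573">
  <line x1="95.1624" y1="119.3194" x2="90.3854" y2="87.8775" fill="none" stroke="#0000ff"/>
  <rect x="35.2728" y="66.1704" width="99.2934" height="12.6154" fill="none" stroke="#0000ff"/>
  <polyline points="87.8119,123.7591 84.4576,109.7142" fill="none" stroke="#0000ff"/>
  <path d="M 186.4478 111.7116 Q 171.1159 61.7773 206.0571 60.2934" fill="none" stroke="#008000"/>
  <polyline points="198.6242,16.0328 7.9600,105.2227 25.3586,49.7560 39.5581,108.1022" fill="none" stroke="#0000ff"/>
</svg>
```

Since the viewBox matches the mm dimensions, user units are millimetres directly. The only transform is the Y-flip y_m = 131.6573 − y_svg.

Shape 1 is a line segment drawn with `<line>`. Its stroke #0000ff means score at S484, F1686. After flipping Y the toolpath is (95.1624,12.3379) → (90.3854,43.7798).

Shape 2 is a rectangle drawn with `<rect>`. Its stroke #0000ff means score at S484, F1686. After flipping Y the toolpath is (35.2728,65.4869) → (134.5662,65.4869) → (134.5662,52.8715) → (35.2728,52.8715) → (35.2728,65.4869), returning to the start.

Shape 3 is a line segment drawn with `<polyline>`. Its stroke #0000ff means score at S484, F1686. After flipping Y the toolpath is (87.8119,7.8982) → (84.4576,21.9431).

Shape 4 is a quadratic bezier drawn with `<path>`. Its stroke #008000 means cut at S725, F1609. After flipping Y the toolpath is (186.4478,19.9457) → (182.7336,35.2446) → (181.8124,47.8519) → (183.6842,57.7674) → (188.3489,64.9913) → (195.8065,69.5234) → (206.0571,71.3639).

Shape 5 is a open polyline drawn with `<polyline>`. Its stroke #0000ff means score at S484, F1686. After flipping Y the toolpath is (198.6242,115.6245) → (7.9600,26.4346) → (25.3586,81.9013) → (39.5581,23.5551).

G21
G90
G0 X95.1624 Y12.3379
M3 S484
G1 X90.3854 Y43.7798 F1686
M5
G0 X35.2728 Y65.4869
M3 S484
G1 X134.5662 Y65.4869 F1686
G1 X134.5662 Y52.8715
G1 X35.2728 Y52.8715
G1 X35.2728 Y65.4869
M5
G0 X87.8119 Y7.8982
M3 S484
G1 X84.4576 Y21.9431 F1686
M5
G0 X186.4478 Y19.9457
M3 S725
G1 X182.7336 Y35.2446 F1609
G1 X181.8124 Y47.8519
G1 X183.6842 Y57.7674
G1 X188.3489 Y64.9913
G1 X195.8065 Y69.5234
G1 X206.0571 Y71.3639
M5
G0 X198.6242 Y115.6245
M3 S484
G1 X7.9600 Y26.4346 F1686
G1 X25.3586 Y81.9013
G1 X39.5581 Y23.5551
M5
G0 X0.0000 Y0.0000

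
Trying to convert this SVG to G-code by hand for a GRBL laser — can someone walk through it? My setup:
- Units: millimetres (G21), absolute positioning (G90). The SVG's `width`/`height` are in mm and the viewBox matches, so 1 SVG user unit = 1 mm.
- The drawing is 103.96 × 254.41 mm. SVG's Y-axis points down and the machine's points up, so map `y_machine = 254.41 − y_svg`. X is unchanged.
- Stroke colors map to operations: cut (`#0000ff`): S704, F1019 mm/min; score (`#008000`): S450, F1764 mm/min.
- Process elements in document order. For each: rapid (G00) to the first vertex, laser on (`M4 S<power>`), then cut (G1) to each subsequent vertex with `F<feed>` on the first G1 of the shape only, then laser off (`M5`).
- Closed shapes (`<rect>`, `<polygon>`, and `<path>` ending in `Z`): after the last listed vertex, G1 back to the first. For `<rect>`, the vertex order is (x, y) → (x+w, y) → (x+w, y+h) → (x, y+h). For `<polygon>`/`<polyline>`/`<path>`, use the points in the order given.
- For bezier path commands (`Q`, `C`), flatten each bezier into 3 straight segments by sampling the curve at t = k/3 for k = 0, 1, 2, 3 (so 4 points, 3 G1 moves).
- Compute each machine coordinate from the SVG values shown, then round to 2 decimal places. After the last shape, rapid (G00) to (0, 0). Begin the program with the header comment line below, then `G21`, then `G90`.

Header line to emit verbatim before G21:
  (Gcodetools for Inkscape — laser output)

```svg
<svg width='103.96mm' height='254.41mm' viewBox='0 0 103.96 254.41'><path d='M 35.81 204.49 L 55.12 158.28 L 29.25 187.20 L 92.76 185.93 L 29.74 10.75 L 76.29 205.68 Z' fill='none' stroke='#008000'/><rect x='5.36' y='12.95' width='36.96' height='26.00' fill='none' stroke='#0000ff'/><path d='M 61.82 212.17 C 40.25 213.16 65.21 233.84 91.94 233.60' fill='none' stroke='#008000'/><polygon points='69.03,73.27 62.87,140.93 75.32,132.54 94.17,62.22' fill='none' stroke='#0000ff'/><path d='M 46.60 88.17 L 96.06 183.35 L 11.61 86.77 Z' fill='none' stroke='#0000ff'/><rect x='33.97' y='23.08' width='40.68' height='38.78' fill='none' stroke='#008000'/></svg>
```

(Gcodetools for Inkscape — laser output)
G21
G90
G00 X35.81 Y49.92
M4 S450
G1 X55.12 Y96.13 F1764
G1 X29.25 Y67.21
G1 X92.76 Y68.48
G1 X29.74 Y243.66
G1 X76.29 Y48.73
G1 X35.81 Y49.92
M5
G00 X5.36 Y241.46
M4 S704
G1 X42.32 Y241.46 F1019
G1 X42.32 Y215.46
G1 X5.36 Y215.46
G1 X5.36 Y241.46
M5
G00 X61.82 Y42.24
M4 S450
G1 X54.10 Y36.19 F1764
G1 X67.46 Y26.04
G1 X91.94 Y20.81
M5
G00 X69.03 Y181.14
M4 S704
G1 X62.87 Y113.48 F1019
G1 X75.32 Y121.87
G1 X94.17 Y192.19
G1 X69.03 Y181.14
M5
G00 X46.60 Y166.24
M4 S704
G1 X96.06 Y71.06 F1019
G1 X11.61 Y167.64
G1 X46.60 Y166.24
M5
G00 X33.97 Y231.33
M4 S450
G1 X74.65 Y231.33 F1764
G1 X74.65 Y192.55
G1 X33.97 Y192.55
G1 X33.97 Y231.33
M5
G00 X0.00 Y0.00

Since the viewBox matches the mm dimensions, user units are millimetres directly. The only transform is the Y-flip y_m = 254.41 − y_svg.

Shape 1 is a closed polygon drawn with `<path>`. Its stroke #008000 means score at S450, F1764. After flipping Y the toolpath is (35.81,49.92) → (55.12,96.13) → (29.25,67.21) → (92.76,68.48) → (29.74,243.66) → (76.29,48.73) → (35.81,49.92), returning to the start.

Shape 2 is a rectangle drawn with `<rect>`. Its stroke #0000ff means cut at S704, F1019. After flipping Y the toolpath is (5.36,241.46) → (42.32,241.46) → (42.32,215.46) → (5.36,215.46) → (5.36,241.46), returning to the start.

Shape 3 is a cubic bezier drawn with `<path>`. Its stroke #008000 means score at S450, F1764. After flipping Y the toolpath is (61.82,42.24) → (54.10,36.19) → (67.46,26.04) → (91.94,20.81).

Shape 4 is a closed polygon drawn with `<polygon>`. Its stroke #0000ff means cut at S704, F1019. After flipping Y the toolpath is (69.03,181.14) → (62.87,113.48) → (75.32,121.87) → (94.17,192.19) → (69.03,181.14), returning to the start.

Shape 5 is a closed polygon drawn with `<path>`. Its stroke #0000ff means cut at S704, F1019. After flipping Y the toolpath is (46.60,166.24) → (96.06,71.06) → (11.61,167.64) → (46.60,166.24), returning to the start.

Shape 6 is a rectangle drawn with `<rect>`. Its stroke #008000 means score at S450, F1764. After flipping Y the toolpath is (33.97,231.33) → (74.65,231.33) → (74.65,192.55) → (33.97,192.55) → (33.97,231.33), returning to the start.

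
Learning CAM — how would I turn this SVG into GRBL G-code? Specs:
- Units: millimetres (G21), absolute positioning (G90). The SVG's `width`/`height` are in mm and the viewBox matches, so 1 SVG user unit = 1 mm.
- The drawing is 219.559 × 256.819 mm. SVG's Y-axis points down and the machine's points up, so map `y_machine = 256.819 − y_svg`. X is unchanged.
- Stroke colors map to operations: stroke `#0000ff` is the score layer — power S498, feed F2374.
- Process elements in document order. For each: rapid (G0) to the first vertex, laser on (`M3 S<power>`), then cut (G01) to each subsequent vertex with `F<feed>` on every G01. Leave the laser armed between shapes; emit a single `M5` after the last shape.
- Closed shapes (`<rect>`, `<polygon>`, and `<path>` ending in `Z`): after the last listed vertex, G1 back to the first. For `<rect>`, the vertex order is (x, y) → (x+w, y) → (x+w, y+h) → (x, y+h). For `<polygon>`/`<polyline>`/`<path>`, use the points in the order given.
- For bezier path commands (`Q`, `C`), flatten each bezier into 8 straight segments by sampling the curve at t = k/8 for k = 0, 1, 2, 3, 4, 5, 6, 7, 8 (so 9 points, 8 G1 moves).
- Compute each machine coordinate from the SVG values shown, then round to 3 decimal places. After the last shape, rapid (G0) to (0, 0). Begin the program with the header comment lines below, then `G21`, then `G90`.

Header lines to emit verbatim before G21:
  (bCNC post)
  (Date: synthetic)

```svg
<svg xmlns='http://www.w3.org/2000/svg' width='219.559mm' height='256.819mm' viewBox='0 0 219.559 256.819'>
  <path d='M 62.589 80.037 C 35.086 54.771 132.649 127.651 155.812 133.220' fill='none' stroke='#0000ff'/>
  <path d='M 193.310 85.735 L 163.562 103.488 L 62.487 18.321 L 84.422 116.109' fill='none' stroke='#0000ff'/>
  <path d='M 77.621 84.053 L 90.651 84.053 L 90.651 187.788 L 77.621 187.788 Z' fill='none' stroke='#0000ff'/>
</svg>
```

viewBox `0 0 219.559 256.819` with mm width/height → 1 unit = 1 mm. Flip: y_m = 256.819 − y_svg.

**Shape 1** — `<path>` cubic bezier, stroke `#0000ff` → score (S498, F2374). Control points (SVG): P0=(62.589,80.037), P1=(35.086,54.771), P2=(132.649,127.651), P3=(155.812,133.220); sampled at t=k/8. Machine vertices: (62.589,176.782) → (57.748,181.979) → (62.295,179.914) → (73.892,172.526) → (90.201,161.754) → (108.885,149.536) → (127.606,137.811) → (144.028,128.519) → (155.812,123.599). Open path.

**Shape 2** — `<path>` open polyline, stroke `#0000ff` → score (S498, F2374). Machine vertices: (193.310,171.084) → (163.562,153.331) → (62.487,238.498) → (84.422,140.710). Open path.

**Shape 3** — `<path>` rectangle, stroke `#0000ff` → score (S498, F2374). Machine vertices: (77.621,172.766) → (90.651,172.766) → (90.651,69.031) → (77.621,69.031) → (77.621,172.766). Closed: final G1 returns to the first vertex.

(bCNC post)
(Date: synthetic)
G21
G90
G0 X62.589 Y176.782
M3 S498
G01 X57.748 Y181.979 F2374
G01 X62.295 Y179.914 F2374
G01 X73.892 Y172.526 F2374
G01 X90.201 Y161.754 F2374
G01 X108.885 Y149.536 F2374
G01 X127.606 Y137.811 F2374
G01 X144.028 Y128.519 F2374
G01 X155.812 Y123.599 F2374
G0 X193.310 Y171.084
M3 S498
G01 X163.562 Y153.331 F2374
G01 X62.487 Y238.498 F2374
G01 X84.422 Y140.710 F2374
G0 X77.621 Y172.766
M3 S498
G01 X90.651 Y172.766 F2374
G01 X90.651 Y69.031 F2374
G01 X77.621 Y69.031 F2374
G01 X77.621 Y172.766 F2374
M5
G0 X0.000 Y0.000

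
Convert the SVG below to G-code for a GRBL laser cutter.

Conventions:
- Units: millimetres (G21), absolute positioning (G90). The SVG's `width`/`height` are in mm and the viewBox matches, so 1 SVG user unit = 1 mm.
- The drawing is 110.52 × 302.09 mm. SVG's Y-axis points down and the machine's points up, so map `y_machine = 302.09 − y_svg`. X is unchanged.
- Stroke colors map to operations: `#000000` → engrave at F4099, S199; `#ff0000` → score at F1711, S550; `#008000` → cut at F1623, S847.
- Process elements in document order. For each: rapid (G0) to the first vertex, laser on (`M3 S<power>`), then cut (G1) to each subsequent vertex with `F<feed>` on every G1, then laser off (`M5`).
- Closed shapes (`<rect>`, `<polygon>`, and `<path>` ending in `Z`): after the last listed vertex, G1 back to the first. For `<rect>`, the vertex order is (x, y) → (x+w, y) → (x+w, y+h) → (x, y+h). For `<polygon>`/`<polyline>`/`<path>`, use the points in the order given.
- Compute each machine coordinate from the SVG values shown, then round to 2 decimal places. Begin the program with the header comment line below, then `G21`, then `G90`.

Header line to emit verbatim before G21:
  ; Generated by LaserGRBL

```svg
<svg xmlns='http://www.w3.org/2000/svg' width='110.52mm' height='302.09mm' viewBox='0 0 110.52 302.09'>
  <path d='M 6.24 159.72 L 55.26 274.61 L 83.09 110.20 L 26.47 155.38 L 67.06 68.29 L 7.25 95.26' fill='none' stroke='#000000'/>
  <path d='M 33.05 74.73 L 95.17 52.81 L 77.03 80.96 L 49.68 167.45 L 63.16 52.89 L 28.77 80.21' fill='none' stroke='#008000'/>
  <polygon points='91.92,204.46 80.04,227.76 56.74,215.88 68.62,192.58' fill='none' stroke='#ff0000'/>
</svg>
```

1 u = 1 mm; y_m = 302.09 − y.

[1] `<path>` open polyline, #000000→engrave S199 F4099: (6.24,142.37) → (55.26,27.48) → (83.09,191.89) → (26.47,146.71) → (67.06,233.80) → (7.25,206.83)

[2] `<path>` open polyline, #008000→cut S847 F1623: (33.05,227.36) → (95.17,249.28) → (77.03,221.13) → (49.68,134.64) → (63.16,249.20) → (28.77,221.88)

[3] `<polygon>` regular polygon, #ff0000→score S550 F1711: (91.92,97.63) → (80.04,74.33) → (56.74,86.21) → (68.62,109.51) → (91.92,97.63) (closed)

; Generated by LaserGRBL
G21
G90
G0 X6.24 Y142.37
M3 S199
G1 X55.26 Y27.48 F4099
G1 X83.09 Y191.89 F4099
G1 X26.47 Y146.71 F4099
G1 X67.06 Y233.80 F4099
G1 X7.25 Y206.83 F4099
M5
G0 X33.05 Y227.36
M3 S847
G1 X95.17 Y249.28 F1623
G1 X77.03 Y221.13 F1623
G1 X49.68 Y134.64 F1623
G1 X63.16 Y249.20 F1623
G1 X28.77 Y221.88 F1623
M5
G0 X91.92 Y97.63
M3 S550
G1 X80.04 Y74.33 F1711
G1 X56.74 Y86.21 F1711
G1 X68.62 Y109.51 F1711
G1 X91.92 Y97.63 F1711
M5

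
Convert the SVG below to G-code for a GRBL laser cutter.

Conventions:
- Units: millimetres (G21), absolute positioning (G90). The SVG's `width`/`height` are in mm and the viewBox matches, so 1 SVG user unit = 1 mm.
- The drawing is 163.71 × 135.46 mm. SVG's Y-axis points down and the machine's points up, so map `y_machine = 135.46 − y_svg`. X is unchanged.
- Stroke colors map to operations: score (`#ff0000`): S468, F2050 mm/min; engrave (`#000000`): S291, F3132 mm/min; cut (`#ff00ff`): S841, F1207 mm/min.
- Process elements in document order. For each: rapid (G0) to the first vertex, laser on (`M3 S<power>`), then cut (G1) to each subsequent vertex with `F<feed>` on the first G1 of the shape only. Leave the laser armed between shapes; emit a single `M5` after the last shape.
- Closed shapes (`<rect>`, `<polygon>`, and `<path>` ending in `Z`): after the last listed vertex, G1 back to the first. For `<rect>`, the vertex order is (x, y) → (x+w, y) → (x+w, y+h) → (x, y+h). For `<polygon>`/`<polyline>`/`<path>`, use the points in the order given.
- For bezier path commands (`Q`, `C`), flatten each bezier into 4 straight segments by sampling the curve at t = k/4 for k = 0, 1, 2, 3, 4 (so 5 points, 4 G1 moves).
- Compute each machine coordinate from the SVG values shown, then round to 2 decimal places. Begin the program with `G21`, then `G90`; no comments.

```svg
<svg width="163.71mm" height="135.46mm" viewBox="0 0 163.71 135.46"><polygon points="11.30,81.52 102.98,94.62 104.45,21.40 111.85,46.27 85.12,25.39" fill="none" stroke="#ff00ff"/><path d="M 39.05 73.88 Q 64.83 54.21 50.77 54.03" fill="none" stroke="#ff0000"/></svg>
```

viewBox `0 0 163.71 135.46` with mm width/height → 1 unit = 1 mm. Flip: y_m = 135.46 − y_svg.

**Shape 1** — `<polygon>` closed polygon, stroke `#ff00ff` → cut (S841, F1207). Machine vertices: (11.30,53.94) → (102.98,40.84) → (104.45,114.06) → (111.85,89.19) → (85.12,110.07) → (11.30,53.94). Closed: final G1 returns to the first vertex.

**Shape 2** — `<path>` quadratic bezier, stroke `#ff0000` → score (S468, F2050). Control points (SVG): P0=(39.05,73.88), P1=(64.83,54.21), P2=(50.77,54.03); sampled at t=k/4. Machine vertices: (39.05,61.58) → (49.45,70.20) → (54.87,76.38) → (55.31,80.12) → (50.77,81.43). Open path.

G21
G90
G0 X11.30 Y53.94
M3 S841
G1 X102.98 Y40.84 F1207
G1 X104.45 Y114.06
G1 X111.85 Y89.19
G1 X85.12 Y110.07
G1 X11.30 Y53.94
G0 X39.05 Y61.58
M3 S468
G1 X49.45 Y70.20 F2050
G1 X54.87 Y76.38
G1 X55.31 Y80.12
G1 X50.77 Y81.43
M5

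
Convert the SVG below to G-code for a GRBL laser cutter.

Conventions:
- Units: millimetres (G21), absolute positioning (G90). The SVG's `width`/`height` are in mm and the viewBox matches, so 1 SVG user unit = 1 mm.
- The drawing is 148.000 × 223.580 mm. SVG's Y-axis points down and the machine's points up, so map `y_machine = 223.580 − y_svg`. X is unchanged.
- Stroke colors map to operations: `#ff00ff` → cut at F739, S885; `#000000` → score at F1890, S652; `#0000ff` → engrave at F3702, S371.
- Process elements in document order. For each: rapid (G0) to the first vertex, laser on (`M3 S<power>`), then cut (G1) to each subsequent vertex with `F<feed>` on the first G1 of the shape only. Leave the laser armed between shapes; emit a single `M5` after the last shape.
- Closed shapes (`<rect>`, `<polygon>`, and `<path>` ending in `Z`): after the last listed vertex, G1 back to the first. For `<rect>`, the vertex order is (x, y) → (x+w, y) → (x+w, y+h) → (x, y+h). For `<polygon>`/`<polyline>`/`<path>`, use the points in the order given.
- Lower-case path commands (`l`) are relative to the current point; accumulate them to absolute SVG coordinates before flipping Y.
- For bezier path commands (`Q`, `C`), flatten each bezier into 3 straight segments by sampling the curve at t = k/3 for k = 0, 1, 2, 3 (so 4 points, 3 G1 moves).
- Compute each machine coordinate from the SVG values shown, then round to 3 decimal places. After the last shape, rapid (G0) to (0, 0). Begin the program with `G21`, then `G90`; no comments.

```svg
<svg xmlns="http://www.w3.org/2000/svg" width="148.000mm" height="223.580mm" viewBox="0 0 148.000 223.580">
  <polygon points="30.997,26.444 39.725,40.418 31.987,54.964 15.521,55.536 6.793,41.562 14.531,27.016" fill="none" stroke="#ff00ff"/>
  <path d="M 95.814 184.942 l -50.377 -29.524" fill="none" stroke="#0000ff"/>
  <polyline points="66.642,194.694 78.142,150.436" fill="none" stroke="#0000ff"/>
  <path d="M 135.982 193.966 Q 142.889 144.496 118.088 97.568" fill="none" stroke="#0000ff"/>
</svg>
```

viewBox `0 0 148.000 223.580` with mm width/height → 1 unit = 1 mm. Flip: y_m = 223.580 − y_svg.

**Shape 1** — `<polygon>` regular polygon, stroke `#ff00ff` → cut (S885, F739). Machine vertices: (30.997,197.136) → (39.725,183.162) → (31.987,168.616) → (15.521,168.044) → (6.793,182.018) → (14.531,196.564) → (30.997,197.136). Closed: final G1 returns to the first vertex.

**Shape 2** — `<path>` line segment, stroke `#0000ff` → engrave (S371, F3702). Machine vertices: (95.814,38.638) → (45.437,68.162). Open path.

**Shape 3** — `<polyline>` line segment, stroke `#0000ff` → engrave (S371, F3702). Machine vertices: (66.642,28.886) → (78.142,73.144). Open path.

**Shape 4** — `<path>` quadratic bezier, stroke `#0000ff` → engrave (S371, F3702). Control points (SVG): P0=(135.982,193.966), P1=(142.889,144.496), P2=(118.088,97.568); sampled at t=k/3. Machine vertices: (135.982,29.614) → (137.064,62.312) → (131.099,94.444) → (118.088,126.012). Open path.

G21
G90
G0 X30.997 Y197.136
M3 S885
G1 X39.725 Y183.162 F739
G1 X31.987 Y168.616
G1 X15.521 Y168.044
G1 X6.793 Y182.018
G1 X14.531 Y196.564
G1 X30.997 Y197.136
G0 X95.814 Y38.638
M3 S371
G1 X45.437 Y68.162 F3702
G0 X66.642 Y28.886
M3 S371
G1 X78.142 Y73.144 F3702
G0 X135.982 Y29.614
M3 S371
G1 X137.064 Y62.312 F3702
G1 X131.099 Y94.444
G1 X118.088 Y126.012
M5
G0 X0.000 Y0.000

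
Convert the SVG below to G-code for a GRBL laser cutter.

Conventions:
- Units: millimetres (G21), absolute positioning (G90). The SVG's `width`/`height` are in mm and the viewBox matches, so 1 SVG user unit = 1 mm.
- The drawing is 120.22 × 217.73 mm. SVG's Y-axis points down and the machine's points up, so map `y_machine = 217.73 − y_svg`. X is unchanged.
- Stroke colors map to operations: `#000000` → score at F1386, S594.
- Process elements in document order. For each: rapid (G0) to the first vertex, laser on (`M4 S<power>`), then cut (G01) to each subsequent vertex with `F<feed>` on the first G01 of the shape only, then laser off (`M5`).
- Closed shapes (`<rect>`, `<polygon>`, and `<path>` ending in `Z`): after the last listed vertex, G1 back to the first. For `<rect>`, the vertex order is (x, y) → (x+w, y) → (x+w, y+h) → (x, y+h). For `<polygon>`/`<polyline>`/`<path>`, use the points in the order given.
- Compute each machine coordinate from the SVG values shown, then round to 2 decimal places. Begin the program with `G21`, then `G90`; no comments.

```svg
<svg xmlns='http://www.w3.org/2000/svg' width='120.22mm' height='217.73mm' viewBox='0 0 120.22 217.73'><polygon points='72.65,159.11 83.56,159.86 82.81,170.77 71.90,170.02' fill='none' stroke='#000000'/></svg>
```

G21
G90
G0 X72.65 Y58.62
M4 S594
G01 X83.56 Y57.87 F1386
G01 X82.81 Y46.96
G01 X71.90 Y47.71
G01 X72.65 Y58.62
M5

Since the viewBox matches the mm dimensions, user units are millimetres directly. The only transform is the Y-flip y_m = 217.73 − y_svg.

Shape 1 is a regular polygon drawn with `<polygon>`. Its stroke #000000 means score at S594, F1386. After flipping Y the toolpath is (72.65,58.62) → (83.56,57.87) → (82.81,46.96) → (71.90,47.71) → (72.65,58.62), returning to the start.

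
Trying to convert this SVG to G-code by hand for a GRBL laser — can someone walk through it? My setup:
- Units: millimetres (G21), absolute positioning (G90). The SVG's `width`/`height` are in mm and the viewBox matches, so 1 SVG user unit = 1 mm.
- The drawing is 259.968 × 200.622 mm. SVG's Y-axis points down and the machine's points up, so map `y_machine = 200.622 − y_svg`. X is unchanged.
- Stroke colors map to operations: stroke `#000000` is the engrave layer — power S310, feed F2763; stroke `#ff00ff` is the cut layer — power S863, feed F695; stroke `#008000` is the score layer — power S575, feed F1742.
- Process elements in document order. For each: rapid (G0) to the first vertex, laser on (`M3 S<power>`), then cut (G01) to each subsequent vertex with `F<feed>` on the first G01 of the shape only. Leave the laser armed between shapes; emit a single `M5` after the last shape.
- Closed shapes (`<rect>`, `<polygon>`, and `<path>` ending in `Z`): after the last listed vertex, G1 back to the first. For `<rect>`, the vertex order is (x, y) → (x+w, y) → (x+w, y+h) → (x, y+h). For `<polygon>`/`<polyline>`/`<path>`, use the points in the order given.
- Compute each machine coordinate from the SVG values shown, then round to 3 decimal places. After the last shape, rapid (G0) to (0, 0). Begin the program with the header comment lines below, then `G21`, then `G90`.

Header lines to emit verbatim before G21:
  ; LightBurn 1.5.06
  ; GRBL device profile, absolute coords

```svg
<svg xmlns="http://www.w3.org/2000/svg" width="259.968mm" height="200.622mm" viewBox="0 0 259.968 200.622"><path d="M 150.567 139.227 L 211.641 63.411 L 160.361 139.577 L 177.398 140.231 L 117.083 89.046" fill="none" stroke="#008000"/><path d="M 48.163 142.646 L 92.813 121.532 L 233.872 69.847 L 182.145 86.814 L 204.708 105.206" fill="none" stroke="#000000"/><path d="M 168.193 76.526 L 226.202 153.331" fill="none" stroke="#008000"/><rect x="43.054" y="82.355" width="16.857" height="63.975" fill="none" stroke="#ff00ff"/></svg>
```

; LightBurn 1.5.06
; GRBL device profile, absolute coords
G21
G90
G0 X150.567 Y61.395
M3 S575
G01 X211.641 Y137.211 F1742
G01 X160.361 Y61.045
G01 X177.398 Y60.391
G01 X117.083 Y111.576
G0 X48.163 Y57.976
M3 S310
G01 X92.813 Y79.090 F2763
G01 X233.872 Y130.775
G01 X182.145 Y113.808
G01 X204.708 Y95.416
G0 X168.193 Y124.096
M3 S575
G01 X226.202 Y47.291 F1742
G0 X43.054 Y118.267
M3 S863
G01 X59.911 Y118.267 F695
G01 X59.911 Y54.292
G01 X43.054 Y54.292
G01 X43.054 Y118.267
M5
G0 X0.000 Y0.000

Since the viewBox matches the mm dimensions, user units are millimetres directly. The only transform is the Y-flip y_m = 200.622 − y_svg.

Shape 1 is a open polyline drawn with `<path>`. Its stroke #008000 means score at S575, F1742. After flipping Y the toolpath is (150.567,61.395) → (211.641,137.211) → (160.361,61.045) → (177.398,60.391) → (117.083,111.576).

Shape 2 is a open polyline drawn with `<path>`. Its stroke #000000 means engrave at S310, F2763. After flipping Y the toolpath is (48.163,57.976) → (92.813,79.090) → (233.872,130.775) → (182.145,113.808) → (204.708,95.416).

Shape 3 is a line segment drawn with `<path>`. Its stroke #008000 means score at S575, F1742. After flipping Y the toolpath is (168.193,124.096) → (226.202,47.291).

Shape 4 is a rectangle drawn with `<rect>`. Its stroke #ff00ff means cut at S863, F695. After flipping Y the toolpath is (43.054,118.267) → (59.911,118.267) → (59.911,54.292) → (43.054,54.292) → (43.054,118.267), returning to the start.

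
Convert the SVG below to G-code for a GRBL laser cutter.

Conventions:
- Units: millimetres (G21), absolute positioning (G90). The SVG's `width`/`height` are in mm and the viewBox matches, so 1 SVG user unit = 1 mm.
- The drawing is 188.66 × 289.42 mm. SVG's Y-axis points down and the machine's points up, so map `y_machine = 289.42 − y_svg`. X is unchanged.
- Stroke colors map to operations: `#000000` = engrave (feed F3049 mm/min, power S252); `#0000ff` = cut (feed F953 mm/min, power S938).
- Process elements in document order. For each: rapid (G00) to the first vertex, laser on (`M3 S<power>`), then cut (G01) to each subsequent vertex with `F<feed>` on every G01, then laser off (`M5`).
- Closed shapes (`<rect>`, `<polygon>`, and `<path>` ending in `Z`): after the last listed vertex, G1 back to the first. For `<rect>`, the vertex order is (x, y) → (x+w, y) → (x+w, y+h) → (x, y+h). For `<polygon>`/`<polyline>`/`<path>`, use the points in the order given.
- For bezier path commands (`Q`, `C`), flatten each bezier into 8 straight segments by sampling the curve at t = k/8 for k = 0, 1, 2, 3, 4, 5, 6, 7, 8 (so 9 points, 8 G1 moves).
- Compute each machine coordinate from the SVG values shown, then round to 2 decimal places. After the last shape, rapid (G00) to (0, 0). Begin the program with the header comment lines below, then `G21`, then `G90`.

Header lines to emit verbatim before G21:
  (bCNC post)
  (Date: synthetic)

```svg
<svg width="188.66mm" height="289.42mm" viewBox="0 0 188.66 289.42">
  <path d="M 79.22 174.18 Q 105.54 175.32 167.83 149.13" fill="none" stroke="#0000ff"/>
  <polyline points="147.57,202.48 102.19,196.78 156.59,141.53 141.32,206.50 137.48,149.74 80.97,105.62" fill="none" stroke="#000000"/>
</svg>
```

(bCNC post)
(Date: synthetic)
G21
G90
G00 X79.22 Y115.24
M3 S938
G01 X86.36 Y115.38 F953
G01 X94.63 Y116.38 F953
G01 X104.02 Y118.23 F953
G01 X114.53 Y120.93 F953
G01 X126.17 Y124.49 F953
G01 X138.93 Y128.90 F953
G01 X152.82 Y134.17 F953
G01 X167.83 Y140.29 F953
M5
G00 X147.57 Y86.94
M3 S252
G01 X102.19 Y92.64 F3049
G01 X156.59 Y147.89 F3049
G01 X141.32 Y82.92 F3049
G01 X137.48 Y139.68 F3049
G01 X80.97 Y183.80 F3049
M5
G00 X0.00 Y0.00

viewBox `0 0 188.66 289.42` with mm width/height → 1 unit = 1 mm. Flip: y_m = 289.42 − y_svg.

**Shape 1** — `<path>` quadratic bezier, stroke `#0000ff` → cut (S938, F953). Control points (SVG): P0=(79.22,174.18), P1=(105.54,175.32), P2=(167.83,149.13); sampled at t=k/8. Machine vertices: (79.22,115.24) → (86.36,115.38) → (94.63,116.38) → (104.02,118.23) → (114.53,120.93) → (126.17,124.49) → (138.93,128.90) → (152.82,134.17) → (167.83,140.29). Open path.

**Shape 2** — `<polyline>` open polyline, stroke `#000000` → engrave (S252, F3049). Machine vertices: (147.57,86.94) → (102.19,92.64) → (156.59,147.89) → (141.32,82.92) → (137.48,139.68) → (80.97,183.80). Open path.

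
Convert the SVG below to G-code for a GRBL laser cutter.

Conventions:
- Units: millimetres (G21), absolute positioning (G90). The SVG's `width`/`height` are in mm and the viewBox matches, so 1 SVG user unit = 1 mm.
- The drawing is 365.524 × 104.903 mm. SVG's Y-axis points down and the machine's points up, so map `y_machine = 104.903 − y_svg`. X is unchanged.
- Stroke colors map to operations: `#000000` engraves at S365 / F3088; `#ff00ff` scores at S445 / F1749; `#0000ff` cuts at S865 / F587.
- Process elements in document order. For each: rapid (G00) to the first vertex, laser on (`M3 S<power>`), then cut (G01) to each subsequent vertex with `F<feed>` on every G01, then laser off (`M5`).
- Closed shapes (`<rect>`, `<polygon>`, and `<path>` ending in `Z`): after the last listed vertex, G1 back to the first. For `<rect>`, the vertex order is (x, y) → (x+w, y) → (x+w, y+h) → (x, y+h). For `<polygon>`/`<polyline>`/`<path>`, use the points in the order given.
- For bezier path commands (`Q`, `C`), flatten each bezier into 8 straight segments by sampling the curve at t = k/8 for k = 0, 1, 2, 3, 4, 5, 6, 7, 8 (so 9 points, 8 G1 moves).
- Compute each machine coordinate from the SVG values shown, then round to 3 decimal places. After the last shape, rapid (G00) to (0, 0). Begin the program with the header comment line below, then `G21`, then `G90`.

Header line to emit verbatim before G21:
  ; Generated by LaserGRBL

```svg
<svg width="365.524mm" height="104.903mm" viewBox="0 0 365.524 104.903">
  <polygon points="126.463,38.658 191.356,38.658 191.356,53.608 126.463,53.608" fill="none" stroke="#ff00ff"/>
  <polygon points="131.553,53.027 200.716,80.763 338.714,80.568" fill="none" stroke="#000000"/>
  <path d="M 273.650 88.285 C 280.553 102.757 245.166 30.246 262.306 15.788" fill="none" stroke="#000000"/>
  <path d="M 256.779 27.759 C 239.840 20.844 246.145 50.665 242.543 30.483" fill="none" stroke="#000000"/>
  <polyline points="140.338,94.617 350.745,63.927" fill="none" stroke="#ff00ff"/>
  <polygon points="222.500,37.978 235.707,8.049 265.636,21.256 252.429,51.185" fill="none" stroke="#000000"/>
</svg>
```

viewBox `0 0 365.524 104.903` with mm width/height → 1 unit = 1 mm. Flip: y_m = 104.903 − y_svg.

**Shape 1** — `<polygon>` rectangle, stroke `#ff00ff` → score (S445, F1749). Machine vertices: (126.463,66.245) → (191.356,66.245) → (191.356,51.295) → (126.463,51.295) → (126.463,66.245). Closed: final G1 returns to the first vertex.

**Shape 2** — `<polygon>` closed polygon, stroke `#000000` → engrave (S365, F3088). Machine vertices: (131.553,51.876) → (200.716,24.140) → (338.714,24.335) → (131.553,51.876). Closed: final G1 returns to the first vertex.

**Shape 3** — `<path>` cubic bezier, stroke `#000000` → engrave (S365, F3088). Control points (SVG): P0=(273.650,88.285), P1=(280.553,102.757), P2=(245.166,30.246), P3=(262.306,15.788); sampled at t=k/8. Machine vertices: (273.650,16.618) → (274.441,14.985) → (272.379,19.807) → (268.575,29.385) → (264.139,42.018) → (260.183,56.007) → (257.818,69.653) → (258.156,81.255) → (262.306,89.115). Open path.

**Shape 4** — `<path>` cubic bezier, stroke `#000000` → engrave (S365, F3088). Control points (SVG): P0=(256.779,27.759), P1=(239.840,20.844), P2=(246.145,50.665), P3=(242.543,30.483); sampled at t=k/8. Machine vertices: (256.779,77.144) → (251.452,78.185) → (247.915,76.798) → (245.780,74.000) → (244.660,70.807) → (244.164,68.236) → (243.905,67.304) → (243.494,69.026) → (242.543,74.420). Open path.

**Shape 5** — `<polyline>` line segment, stroke `#ff00ff` → score (S445, F1749). Machine vertices: (140.338,10.286) → (350.745,40.976). Open path.

**Shape 6** — `<polygon>` regular polygon, stroke `#000000` → engrave (S365, F3088). Machine vertices: (222.500,66.925) → (235.707,96.854) → (265.636,83.647) → (252.429,53.718) → (222.500,66.925). Closed: final G1 returns to the first vertex.

; Generated by LaserGRBL
G21
G90
G00 X126.463 Y66.245
M3 S445
G01 X191.356 Y66.245 F1749
G01 X191.356 Y51.295 F1749
G01 X126.463 Y51.295 F1749
G01 X126.463 Y66.245 F1749
M5
G00 X131.553 Y51.876
M3 S365
G01 X200.716 Y24.140 F3088
G01 X338.714 Y24.335 F3088
G01 X131.553 Y51.876 F3088
M5
G00 X273.650 Y16.618
M3 S365
G01 X274.441 Y14.985 F3088
G01 X272.379 Y19.807 F3088
G01 X268.575 Y29.385 F3088
G01 X264.139 Y42.018 F3088
G01 X260.183 Y56.007 F3088
G01 X257.818 Y69.653 F3088
G01 X258.156 Y81.255 F3088
G01 X262.306 Y89.115 F3088
M5
G00 X256.779 Y77.144
M3 S365
G01 X251.452 Y78.185 F3088
G01 X247.915 Y76.798 F3088
G01 X245.780 Y74.000 F3088
G01 X244.660 Y70.807 F3088
G01 X244.164 Y68.236 F3088
G01 X243.905 Y67.304 F3088
G01 X243.494 Y69.026 F3088
G01 X242.543 Y74.420 F3088
M5
G00 X140.338 Y10.286
M3 S445
G01 X350.745 Y40.976 F1749
M5
G00 X222.500 Y66.925
M3 S365
G01 X235.707 Y96.854 F3088
G01 X265.636 Y83.647 F3088
G01 X252.429 Y53.718 F3088
G01 X222.500 Y66.925 F3088
M5
G00 X0.000 Y0.000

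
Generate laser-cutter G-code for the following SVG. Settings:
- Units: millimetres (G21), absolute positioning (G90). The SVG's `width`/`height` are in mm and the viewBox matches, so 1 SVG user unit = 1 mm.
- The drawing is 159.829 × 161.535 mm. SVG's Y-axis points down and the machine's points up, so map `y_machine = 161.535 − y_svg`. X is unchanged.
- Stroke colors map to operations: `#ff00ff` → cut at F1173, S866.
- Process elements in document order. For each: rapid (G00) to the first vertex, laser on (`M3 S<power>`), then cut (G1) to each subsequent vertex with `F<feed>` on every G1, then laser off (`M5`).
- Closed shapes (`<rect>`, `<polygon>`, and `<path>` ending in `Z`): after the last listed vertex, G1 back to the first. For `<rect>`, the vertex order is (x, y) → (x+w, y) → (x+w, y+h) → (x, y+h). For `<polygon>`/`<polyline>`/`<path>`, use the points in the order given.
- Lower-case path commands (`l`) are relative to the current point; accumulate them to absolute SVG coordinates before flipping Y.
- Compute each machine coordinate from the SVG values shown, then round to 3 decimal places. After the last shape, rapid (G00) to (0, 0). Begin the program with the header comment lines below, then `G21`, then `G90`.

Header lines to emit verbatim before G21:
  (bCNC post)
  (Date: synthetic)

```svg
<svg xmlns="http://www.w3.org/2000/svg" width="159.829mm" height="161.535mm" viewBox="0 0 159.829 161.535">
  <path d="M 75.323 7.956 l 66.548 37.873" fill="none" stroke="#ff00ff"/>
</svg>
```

(bCNC post)
(Date: synthetic)
G21
G90
G00 X75.323 Y153.579
M3 S866
G1 X141.871 Y115.706 F1173
M5
G00 X0.000 Y0.000

Since the viewBox matches the mm dimensions, user units are millimetres directly. The only transform is the Y-flip y_m = 161.535 − y_svg.

Shape 1 is a line segment drawn with `<path>`. Its stroke #ff00ff means cut at S866, F1173. After flipping Y the toolpath is (75.323,153.579) → (141.871,115.706).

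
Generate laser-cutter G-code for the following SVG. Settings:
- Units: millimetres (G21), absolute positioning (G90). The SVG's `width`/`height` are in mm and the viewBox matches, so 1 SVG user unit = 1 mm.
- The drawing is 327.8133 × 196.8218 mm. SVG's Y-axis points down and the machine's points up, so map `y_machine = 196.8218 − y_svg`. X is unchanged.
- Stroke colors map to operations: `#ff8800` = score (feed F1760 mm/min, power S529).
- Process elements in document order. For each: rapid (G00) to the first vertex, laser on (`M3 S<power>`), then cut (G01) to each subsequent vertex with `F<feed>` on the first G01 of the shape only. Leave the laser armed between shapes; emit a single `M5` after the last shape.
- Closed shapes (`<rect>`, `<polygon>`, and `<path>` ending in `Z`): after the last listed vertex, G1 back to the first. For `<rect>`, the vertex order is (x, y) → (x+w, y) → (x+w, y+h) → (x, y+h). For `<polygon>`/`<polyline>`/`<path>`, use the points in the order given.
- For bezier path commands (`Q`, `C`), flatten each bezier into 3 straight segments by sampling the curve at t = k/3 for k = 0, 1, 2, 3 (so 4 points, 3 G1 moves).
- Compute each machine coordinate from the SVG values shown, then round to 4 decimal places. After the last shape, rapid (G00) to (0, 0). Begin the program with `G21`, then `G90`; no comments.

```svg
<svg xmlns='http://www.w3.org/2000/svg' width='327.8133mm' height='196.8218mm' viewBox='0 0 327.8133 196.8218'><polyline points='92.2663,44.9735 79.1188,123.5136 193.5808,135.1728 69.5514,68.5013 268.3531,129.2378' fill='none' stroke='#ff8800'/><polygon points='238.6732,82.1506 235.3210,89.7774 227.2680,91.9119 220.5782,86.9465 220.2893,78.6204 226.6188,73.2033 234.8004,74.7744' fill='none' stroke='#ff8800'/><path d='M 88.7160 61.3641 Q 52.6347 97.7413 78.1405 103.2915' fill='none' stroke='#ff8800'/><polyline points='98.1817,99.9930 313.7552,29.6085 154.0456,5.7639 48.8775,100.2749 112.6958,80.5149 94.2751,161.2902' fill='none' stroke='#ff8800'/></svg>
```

G21
G90
G00 X92.2663 Y151.8483
M3 S529
G01 X79.1188 Y73.3082 F1760
G01 X193.5808 Y61.6490
G01 X69.5514 Y128.3205
G01 X268.3531 Y67.5840
G00 X238.6732 Y114.6712
M3 S529
G01 X235.3210 Y107.0444 F1760
G01 X227.2680 Y104.9099
G01 X220.5782 Y109.8753
G01 X220.2893 Y118.2014
G01 X226.6188 Y123.6185
G01 X234.8004 Y122.0474
G01 X238.6732 Y114.6712
G00 X88.7160 Y135.4577
M3 S529
G01 X71.5048 Y114.6315 F1760
G01 X67.9796 Y100.6557
G01 X78.1405 Y93.5303
G00 X98.1817 Y96.8288
M3 S529
G01 X313.7552 Y167.2133 F1760
G01 X154.0456 Y191.0579
G01 X48.8775 Y96.5469
G01 X112.6958 Y116.3069
G01 X94.2751 Y35.5316
M5
G00 X0.0000 Y0.0000

viewBox `0 0 327.8133 196.8218` with mm width/height → 1 unit = 1 mm. Flip: y_m = 196.8218 − y_svg.

**Shape 1** — `<polyline>` open polyline, stroke `#ff8800` → score (S529, F1760). Machine vertices: (92.2663,151.8483) → (79.1188,73.3082) → (193.5808,61.6490) → (69.5514,128.3205) → (268.3531,67.5840). Open path.

**Shape 2** — `<polygon>` regular polygon, stroke `#ff8800` → score (S529, F1760). Machine vertices: (238.6732,114.6712) → (235.3210,107.0444) → (227.2680,104.9099) → (220.5782,109.8753) → (220.2893,118.2014) → (226.6188,123.6185) → (234.8004,122.0474) → (238.6732,114.6712). Closed: final G1 returns to the first vertex.

**Shape 3** — `<path>` quadratic bezier, stroke `#ff8800` → score (S529, F1760). Control points (SVG): P0=(88.7160,61.3641), P1=(52.6347,97.7413), P2=(78.1405,103.2915); sampled at t=k/3. Machine vertices: (88.7160,135.4577) → (71.5048,114.6315) → (67.9796,100.6557) → (78.1405,93.5303). Open path.

**Shape 4** — `<polyline>` open polyline, stroke `#ff8800` → score (S529, F1760). Machine vertices: (98.1817,96.8288) → (313.7552,167.2133) → (154.0456,191.0579) → (48.8775,96.5469) → (112.6958,116.3069) → (94.2751,35.5316). Open path.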